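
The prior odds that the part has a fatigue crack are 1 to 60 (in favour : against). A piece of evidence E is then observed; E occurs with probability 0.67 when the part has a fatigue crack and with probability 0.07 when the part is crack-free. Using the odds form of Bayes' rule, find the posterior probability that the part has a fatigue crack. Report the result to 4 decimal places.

Posterior probability ≈ 0.1376

Prior odds = 1/60 = 0.016667. In log-odds, ln(0.016667) = -4.0943.
Add log likelihood ratio: ln(9.5714) = 2.2588.
Posterior log-odds = -1.8356, so posterior odds = exp(-1.8356) = 0.15952. Converting, P(H|E) = 0.15952/1.1595 = 0.1376.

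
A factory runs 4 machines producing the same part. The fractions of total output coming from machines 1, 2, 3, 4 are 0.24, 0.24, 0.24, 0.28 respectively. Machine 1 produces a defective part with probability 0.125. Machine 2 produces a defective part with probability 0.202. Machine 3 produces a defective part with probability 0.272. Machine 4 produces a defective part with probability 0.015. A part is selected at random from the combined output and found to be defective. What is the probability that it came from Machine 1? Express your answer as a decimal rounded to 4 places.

P(defective|M1) = 0.125; P(defective|M2) = 0.202; P(defective|M3) = 0.272; P(defective|M4) = 0.015.
Prior × likelihood for each source: 0.24·0.125=0.03000, 0.24·0.202=0.04848, 0.24·0.272=0.06528, 0.28·0.015=0.004200. Summing gives P(defective) = 0.14796.
P(Machine 1 | defective) = 0.03000 / 0.14796 = 0.2028.

Posterior probability ≈ 0.2028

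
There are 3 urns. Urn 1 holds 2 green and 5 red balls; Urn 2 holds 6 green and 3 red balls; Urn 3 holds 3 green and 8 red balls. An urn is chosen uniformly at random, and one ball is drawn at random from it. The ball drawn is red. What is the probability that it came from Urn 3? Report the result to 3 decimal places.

Tabulate prior·likelihood by source: [1] prior 0.333333, lik 0.7143, product 0.2381; [2] prior 0.333333, lik 0.3333, product 0.1111; [3] prior 0.333333, lik 0.7273, product 0.2424.
Normalizing constant = 0.59163; the posterior for Urn 3 is its product over the sum, 0.2424/0.59163 = 0.410.

Posterior probability ≈ 0.410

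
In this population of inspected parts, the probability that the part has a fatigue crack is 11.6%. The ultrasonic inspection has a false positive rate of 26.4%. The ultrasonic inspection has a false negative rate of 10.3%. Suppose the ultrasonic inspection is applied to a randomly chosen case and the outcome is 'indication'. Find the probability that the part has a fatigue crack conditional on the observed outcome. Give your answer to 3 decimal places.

Write H for 'the part has a fatigue crack'. Prior odds H:¬H = 0.116/0.884 = 0.13122. For the 'indication' outcome, the likelihood ratio is 0.897/0.264 = 3.3977.
Posterior odds = 0.13122 × 3.3977 = 0.44586, so P(H|E) = 0.44586/(1+0.44586) = 0.308.

P(H | E) ≈ 0.308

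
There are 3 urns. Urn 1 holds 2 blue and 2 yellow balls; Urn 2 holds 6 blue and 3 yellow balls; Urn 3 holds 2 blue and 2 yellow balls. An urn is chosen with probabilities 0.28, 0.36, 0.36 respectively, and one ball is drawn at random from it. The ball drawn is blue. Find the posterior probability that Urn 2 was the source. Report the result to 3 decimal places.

Posterior probability ≈ 0.429

Tabulate prior·likelihood by source: [1] prior 0.28, lik 0.5, product 0.1400; [2] prior 0.36, lik 0.6667, product 0.2400; [3] prior 0.36, lik 0.5, product 0.1800.
Normalizing constant = 0.56000; the posterior for Urn 2 is its product over the sum, 0.2400/0.56000 = 0.429.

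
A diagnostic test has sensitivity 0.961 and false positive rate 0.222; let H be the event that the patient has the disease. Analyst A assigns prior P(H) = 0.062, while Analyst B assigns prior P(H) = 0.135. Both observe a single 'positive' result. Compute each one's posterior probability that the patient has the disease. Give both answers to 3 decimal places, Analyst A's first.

Analyst A: 0.222; Analyst B: 0.403

P('+'|H) = 0.961, P('+'|¬H) = 0.222.
Analyst A: numerator 0.961·0.062 = 0.059582; evidence = 0.059582+0.222·0.938 = 0.26782; posterior = 0.222.
Analyst B: numerator 0.961·0.135 = 0.12974; evidence = 0.12974+0.222·0.865 = 0.32177; posterior = 0.403.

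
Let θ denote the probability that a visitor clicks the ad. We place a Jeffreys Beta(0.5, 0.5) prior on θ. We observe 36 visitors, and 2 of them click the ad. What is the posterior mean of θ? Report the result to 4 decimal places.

Posterior mean ≈ 0.0676

Observing 2 successes and 34 failures updates Beta(0.5, 0.5) by adding the success and failure counts to the two shape parameters: α = 0.5+2 = 2.5, β = 0.5+34 = 34.5.
Posterior mean = α/(α+β) = 2.5/37 = 0.0676.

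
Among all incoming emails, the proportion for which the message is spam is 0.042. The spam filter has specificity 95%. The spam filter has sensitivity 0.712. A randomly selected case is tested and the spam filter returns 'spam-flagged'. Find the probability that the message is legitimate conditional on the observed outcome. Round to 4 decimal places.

P(¬H | E) ≈ 0.6156

Write H for 'the message is spam'. Prior odds H:¬H = 0.042/0.958 = 0.043841. For the 'spam-flagged' outcome, the likelihood ratio is 0.712/0.05 = 14.240.
Posterior odds = 0.043841 × 14.240 = 0.62430, so P(H|E) = 0.62430/(1+0.62430) = 0.3844. Then P(¬H|E) = 1 − 0.3844 = 0.6156.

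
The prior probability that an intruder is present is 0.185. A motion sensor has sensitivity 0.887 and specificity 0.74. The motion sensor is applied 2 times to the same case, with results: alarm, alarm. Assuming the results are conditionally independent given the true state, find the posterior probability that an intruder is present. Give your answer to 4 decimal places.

Let H be the event that an intruder is present; start with P(H) = 0.185. P('alarm'|H) = 0.887, P('alarm'|¬H) = 0.26.
Update on result 1 ('alarm'): P(H) ← 0.887·0.1850 / (0.887·0.1850 + 0.26·0.8150) = 0.16409/0.37599 = 0.4364.
Update on result 2 ('alarm'): P(H) ← 0.887·0.4364 / (0.887·0.4364 + 0.26·0.5636) = 0.38711/0.53364 = 0.7254.

Posterior P(H) ≈ 0.7254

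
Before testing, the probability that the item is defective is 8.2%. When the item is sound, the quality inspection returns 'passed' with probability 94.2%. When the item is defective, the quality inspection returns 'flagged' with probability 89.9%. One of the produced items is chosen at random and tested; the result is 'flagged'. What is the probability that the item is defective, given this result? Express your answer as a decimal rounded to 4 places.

P(H | E) ≈ 0.5806

Write H for 'the item is defective'. Prior odds H:¬H = 0.082/0.918 = 0.089325. For the 'flagged' outcome, the likelihood ratio is 0.899/0.058 = 15.500.
Posterior odds = 0.089325 × 15.500 = 1.3845, so P(H|E) = 1.3845/(1+1.3845) = 0.5806.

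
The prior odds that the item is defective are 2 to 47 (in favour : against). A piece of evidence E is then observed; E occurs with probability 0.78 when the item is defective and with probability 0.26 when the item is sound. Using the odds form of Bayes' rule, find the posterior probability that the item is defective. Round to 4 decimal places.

Prior odds = 2/47 = 0.042553.
Likelihood ratio for E = 0.78/0.26 = 3.0000.
Posterior odds = prior odds × LR = 0.12766.
Posterior probability = odds/(1+odds) = 0.12766/1.1277 = 0.1132.

Posterior probability ≈ 0.1132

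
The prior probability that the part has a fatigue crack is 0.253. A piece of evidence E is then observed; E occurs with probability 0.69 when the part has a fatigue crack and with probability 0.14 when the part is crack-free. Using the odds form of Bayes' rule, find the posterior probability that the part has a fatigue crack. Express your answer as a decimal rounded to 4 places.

Prior odds = 0.253/(1−0.253) = 0.33869.
Likelihood ratio for E = 0.69/0.14 = 4.9286.
Posterior odds = prior odds × LR = 1.6692.
Posterior probability = odds/(1+odds) = 1.6692/2.6692 = 0.6254.

Posterior probability ≈ 0.6254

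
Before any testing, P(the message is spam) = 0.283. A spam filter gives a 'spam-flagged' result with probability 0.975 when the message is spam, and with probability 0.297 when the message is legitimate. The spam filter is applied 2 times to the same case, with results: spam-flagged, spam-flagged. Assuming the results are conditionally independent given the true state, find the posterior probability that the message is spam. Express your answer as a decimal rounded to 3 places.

Posterior P(H) ≈ 0.810

Let H be the event that the message is spam; start with P(H) = 0.283. P('spam-flagged'|H) = 0.975, P('spam-flagged'|¬H) = 0.297.
Update on result 1 ('spam-flagged'): P(H) ← 0.975·0.2830 / (0.975·0.2830 + 0.297·0.7170) = 0.27592/0.48887 = 0.5644.
Update on result 2 ('spam-flagged'): P(H) ← 0.975·0.5644 / (0.975·0.5644 + 0.297·0.4356) = 0.55030/0.67967 = 0.8097.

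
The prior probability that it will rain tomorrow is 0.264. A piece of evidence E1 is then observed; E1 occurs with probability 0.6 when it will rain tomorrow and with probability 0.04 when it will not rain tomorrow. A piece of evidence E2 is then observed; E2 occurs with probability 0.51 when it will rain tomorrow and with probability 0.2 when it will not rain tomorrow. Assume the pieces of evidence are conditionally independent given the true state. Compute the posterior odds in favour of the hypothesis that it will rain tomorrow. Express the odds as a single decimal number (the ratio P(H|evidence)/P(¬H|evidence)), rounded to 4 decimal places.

Posterior odds ≈ 13.7201

Prior odds = 0.264/(1−0.264) = 0.35870.
Likelihood ratio for E1 = 0.6/0.04 = 15.000.
Likelihood ratio for E2 = 0.51/0.2 = 2.5500.
Posterior odds = prior odds × LR₁ × LR₂ = 13.720.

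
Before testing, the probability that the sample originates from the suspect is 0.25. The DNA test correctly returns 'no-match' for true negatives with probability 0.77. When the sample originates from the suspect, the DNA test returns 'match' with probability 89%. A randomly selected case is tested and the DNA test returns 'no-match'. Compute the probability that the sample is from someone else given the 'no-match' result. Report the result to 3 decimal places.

Write H for 'the sample originates from the suspect'. Prior odds H:¬H = 0.25/0.75 = 0.33333. For the 'no-match' outcome, the likelihood ratio is 0.11/0.77 = 0.14286.
Posterior odds = 0.33333 × 0.14286 = 0.047619, so P(H|E) = 0.047619/(1+0.047619) = 0.045. Then P(¬H|E) = 1 − 0.045 = 0.955.

P(¬H | E) ≈ 0.955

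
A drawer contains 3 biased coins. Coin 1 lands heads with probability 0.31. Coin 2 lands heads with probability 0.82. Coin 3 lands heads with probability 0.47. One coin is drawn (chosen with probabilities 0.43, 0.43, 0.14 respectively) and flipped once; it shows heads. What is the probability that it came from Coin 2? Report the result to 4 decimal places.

Posterior probability ≈ 0.6391

P(heads|C1) = 0.31; P(heads|C2) = 0.82; P(heads|C3) = 0.47.
Prior × likelihood for each source: 0.43·0.31=0.1333, 0.43·0.82=0.3526, 0.14·0.47=0.06580. Summing gives P(heads) = 0.55170.
P(Coin 2 | heads) = 0.3526 / 0.55170 = 0.6391.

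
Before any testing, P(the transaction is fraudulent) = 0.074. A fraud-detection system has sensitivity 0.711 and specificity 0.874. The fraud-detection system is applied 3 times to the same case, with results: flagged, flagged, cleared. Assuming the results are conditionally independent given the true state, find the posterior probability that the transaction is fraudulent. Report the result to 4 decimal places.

Let H be the event that the transaction is fraudulent; start with P(H) = 0.074. P('flagged'|H) = 0.711, P('flagged'|¬H) = 0.126.
Update on result 1 ('flagged'): P(H) ← 0.711·0.0740 / (0.711·0.0740 + 0.126·0.9260) = 0.052614/0.16929 = 0.3108.
Update on result 2 ('flagged'): P(H) ← 0.711·0.3108 / (0.711·0.3108 + 0.126·0.6892) = 0.22097/0.30781 = 0.7179.
Update on result 3 ('cleared'): P(H) ← 0.289·0.7179 / (0.289·0.7179 + 0.874·0.2821) = 0.20747/0.45404 = 0.4569.

Posterior P(H) ≈ 0.4569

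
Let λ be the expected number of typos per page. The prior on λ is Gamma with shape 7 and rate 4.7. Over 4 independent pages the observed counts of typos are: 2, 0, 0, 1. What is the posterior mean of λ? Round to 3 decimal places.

Posterior mean ≈ 1.149

Total count ∑xᵢ = 3 over n = 4 pages.
Gamma is conjugate to the Poisson likelihood: posterior is Gamma(shape = 7+3 = 10, rate = 4.7+4 = 8.7).
Posterior mean = shape/rate = 10/8.7 = 1.149.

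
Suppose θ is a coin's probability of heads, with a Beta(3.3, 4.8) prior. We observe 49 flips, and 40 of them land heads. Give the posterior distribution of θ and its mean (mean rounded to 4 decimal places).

Observing 40 successes and 9 failures updates Beta(3.3, 4.8) by adding the success and failure counts to the two shape parameters: α = 3.3+40 = 43.3, β = 4.8+9 = 13.8.
Posterior mean = α/(α+β) = 43.3/57.1 = 0.7583.

Posterior: Beta(43.3, 13.8); mean ≈ 0.7583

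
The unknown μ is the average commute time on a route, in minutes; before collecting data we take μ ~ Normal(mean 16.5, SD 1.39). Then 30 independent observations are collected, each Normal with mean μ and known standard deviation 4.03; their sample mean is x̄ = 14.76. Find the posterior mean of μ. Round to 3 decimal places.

Posterior mean ≈ 15.141

Prior precision 1/τ₀² = 1/1.39² = 0.517572; data precision n/σ² = 30/4.03² = 1.84719.
Posterior precision = 0.517572 + 1.84719 = 2.36476.
Posterior mean = (0.517572·16.5 + 1.84719·14.76) / 2.36476 = 15.141.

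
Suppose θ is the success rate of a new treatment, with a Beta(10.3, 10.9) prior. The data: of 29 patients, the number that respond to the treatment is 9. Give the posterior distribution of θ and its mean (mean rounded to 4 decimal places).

Observing 9 successes and 20 failures updates Beta(10.3, 10.9) by adding the success and failure counts to the two shape parameters: α = 10.3+9 = 19.3, β = 10.9+20 = 30.9.
Posterior mean = α/(α+β) = 19.3/50.2 = 0.3845.

Posterior: Beta(19.3, 30.9); mean ≈ 0.3845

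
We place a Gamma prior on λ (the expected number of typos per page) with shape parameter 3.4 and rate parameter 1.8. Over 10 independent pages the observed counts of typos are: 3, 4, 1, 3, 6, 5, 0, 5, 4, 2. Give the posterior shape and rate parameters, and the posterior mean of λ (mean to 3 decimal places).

Total count ∑xᵢ = 33 over n = 10 pages.
Gamma is conjugate to the Poisson likelihood: posterior is Gamma(shape = 3.4+33 = 36.4, rate = 1.8+10 = 11.8).
E[λ | data] = 36.4/11.8 = 3.085.

Posterior: Gamma(shape=36.4, rate=11.8); mean ≈ 3.085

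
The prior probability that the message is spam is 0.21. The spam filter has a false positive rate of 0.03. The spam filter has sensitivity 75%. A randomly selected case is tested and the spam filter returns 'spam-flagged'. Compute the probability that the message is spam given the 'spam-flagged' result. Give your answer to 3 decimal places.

Write H for 'the message is spam'. Prior odds H:¬H = 0.21/0.79 = 0.26582. For the 'spam-flagged' outcome, the likelihood ratio is 0.75/0.03 = 25.000.
Posterior odds = 0.26582 × 25.000 = 6.6456, so P(H|E) = 6.6456/(1+6.6456) = 0.869.

P(H | E) ≈ 0.869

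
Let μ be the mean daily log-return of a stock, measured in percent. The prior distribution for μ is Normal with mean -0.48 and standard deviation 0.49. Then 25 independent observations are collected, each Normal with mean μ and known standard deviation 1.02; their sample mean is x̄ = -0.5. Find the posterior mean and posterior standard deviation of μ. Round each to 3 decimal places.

Posterior mean ≈ -0.497; posterior SD ≈ 0.188

With known σ, the Normal prior is conjugate. Weight on the data is w = (n/σ²)/(n/σ² + 1/τ₀²) = 24.0292/(24.0292+4.16493) = 0.85228.
Posterior mean = w·x̄ + (1−w)·μ₀ = 0.85228·-0.5 + 0.14772·-0.48 = -0.497. Posterior variance = 1/(24.0292+4.16493) = 0.0354683, so SD = 0.188.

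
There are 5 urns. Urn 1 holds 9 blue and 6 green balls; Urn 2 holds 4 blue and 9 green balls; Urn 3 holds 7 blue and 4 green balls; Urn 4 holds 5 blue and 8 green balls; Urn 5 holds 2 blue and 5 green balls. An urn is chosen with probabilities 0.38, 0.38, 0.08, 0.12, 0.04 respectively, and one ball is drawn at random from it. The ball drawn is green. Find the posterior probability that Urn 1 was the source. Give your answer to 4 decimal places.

Tabulate prior·likelihood by source: [1] prior 0.38, lik 0.4, product 0.1520; [2] prior 0.38, lik 0.6923, product 0.2631; [3] prior 0.08, lik 0.3636, product 0.02909; [4] prior 0.12, lik 0.6154, product 0.07385; [5] prior 0.04, lik 0.7143, product 0.02857.
Normalizing constant = 0.54659; the posterior for Urn 1 is its product over the sum, 0.1520/0.54659 = 0.2781.

Posterior probability ≈ 0.2781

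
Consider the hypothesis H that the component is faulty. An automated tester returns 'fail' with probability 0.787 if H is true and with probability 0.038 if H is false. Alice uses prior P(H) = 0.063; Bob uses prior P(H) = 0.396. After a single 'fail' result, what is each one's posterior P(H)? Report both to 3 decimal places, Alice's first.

The likelihood ratio for a 'fail' result is 0.787/0.038 = 20.711.
Alice: prior odds 0.063/0.937 = 0.067236; posterior odds 1.3925; posterior probability 0.582.
Bob: prior odds 0.396/0.604 = 0.65563; posterior odds 13.578; posterior probability 0.931.

Alice: 0.582; Bob: 0.931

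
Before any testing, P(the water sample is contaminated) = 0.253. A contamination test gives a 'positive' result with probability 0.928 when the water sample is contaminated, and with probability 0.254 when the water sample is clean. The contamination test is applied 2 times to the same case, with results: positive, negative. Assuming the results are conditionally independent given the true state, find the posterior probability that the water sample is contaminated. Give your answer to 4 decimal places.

Posterior P(H) ≈ 0.1067

Let H be the event that the water sample is contaminated; start with P(H) = 0.253. P('positive'|H) = 0.928, P('positive'|¬H) = 0.254.
Update on result 1 ('positive'): P(H) ← 0.928·0.2530 / (0.928·0.2530 + 0.254·0.7470) = 0.23478/0.42452 = 0.5531.
Update on result 2 ('negative'): P(H) ← 0.072·0.5531 / (0.072·0.5531 + 0.746·0.4469) = 0.039820/0.37324 = 0.1067.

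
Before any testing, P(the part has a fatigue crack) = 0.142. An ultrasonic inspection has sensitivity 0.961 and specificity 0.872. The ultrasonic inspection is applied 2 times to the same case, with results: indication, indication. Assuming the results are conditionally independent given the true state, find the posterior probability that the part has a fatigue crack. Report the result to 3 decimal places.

Posterior P(H) ≈ 0.903

Let H be the event that the part has a fatigue crack; start with P(H) = 0.142. P('indication'|H) = 0.961, P('indication'|¬H) = 0.128.
Update on result 1 ('indication'): P(H) ← 0.961·0.1420 / (0.961·0.1420 + 0.128·0.8580) = 0.13646/0.24629 = 0.5541.
Update on result 2 ('indication'): P(H) ← 0.961·0.5541 / (0.961·0.5541 + 0.128·0.4459) = 0.53247/0.58955 = 0.9032.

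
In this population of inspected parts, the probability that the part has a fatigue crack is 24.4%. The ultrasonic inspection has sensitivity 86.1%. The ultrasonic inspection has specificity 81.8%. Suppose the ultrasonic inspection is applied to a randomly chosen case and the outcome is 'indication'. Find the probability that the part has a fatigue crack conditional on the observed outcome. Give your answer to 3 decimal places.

Write H for 'the part has a fatigue crack'. Prior odds H:¬H = 0.244/0.756 = 0.32275. For the 'indication' outcome, the likelihood ratio is 0.861/0.182 = 4.7308.
Posterior odds = 0.32275 × 4.7308 = 1.5269, so P(H|E) = 1.5269/(1+1.5269) = 0.604.

P(H | E) ≈ 0.604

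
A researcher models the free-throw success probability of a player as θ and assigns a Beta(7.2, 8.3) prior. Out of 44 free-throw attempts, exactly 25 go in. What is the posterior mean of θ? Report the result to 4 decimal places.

Observing 25 successes and 19 failures updates Beta(7.2, 8.3) by adding the success and failure counts to the two shape parameters: α = 7.2+25 = 32.2, β = 8.3+19 = 27.3.
E[θ | data] = 32.2/(32.2+27.3) = 0.5412.

Posterior mean ≈ 0.5412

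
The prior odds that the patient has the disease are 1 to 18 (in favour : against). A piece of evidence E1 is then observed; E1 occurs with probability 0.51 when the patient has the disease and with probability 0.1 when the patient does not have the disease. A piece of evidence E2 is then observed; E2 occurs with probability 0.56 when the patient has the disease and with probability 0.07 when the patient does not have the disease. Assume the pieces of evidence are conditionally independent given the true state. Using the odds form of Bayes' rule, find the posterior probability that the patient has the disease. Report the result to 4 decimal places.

Posterior probability ≈ 0.6939

Prior odds = 1/18 = 0.055556. In log-odds, ln(0.055556) = -2.8904.
Add log likelihood ratios: ln(5.1000) + ln(8.0000) = 3.7087.
Posterior log-odds = 0.81831, so posterior odds = exp(0.81831) = 2.2667. Converting, P(H|E) = 2.2667/3.2667 = 0.6939.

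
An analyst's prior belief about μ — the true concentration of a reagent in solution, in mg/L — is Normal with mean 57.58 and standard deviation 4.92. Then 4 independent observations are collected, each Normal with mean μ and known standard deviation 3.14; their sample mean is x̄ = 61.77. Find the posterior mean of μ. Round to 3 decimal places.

Posterior mean ≈ 61.383

With known σ, the Normal prior is conjugate. Weight on the data is w = (n/σ²)/(n/σ² + 1/τ₀²) = 0.405696/(0.405696+0.0413114) = 0.90758.
Posterior mean = w·x̄ + (1−w)·μ₀ = 0.90758·61.77 + 0.092418·57.58 = 61.383.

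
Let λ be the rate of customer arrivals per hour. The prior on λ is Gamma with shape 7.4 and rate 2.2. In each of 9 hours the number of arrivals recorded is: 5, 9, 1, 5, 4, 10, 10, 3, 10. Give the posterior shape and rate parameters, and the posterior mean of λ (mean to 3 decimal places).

The Poisson likelihood adds the total count to the shape and the number of exposure periods to the rate. Here ∑xᵢ = 57 and n = 9, so shape 7.4→64.4 and rate 2.2→11.2.
E[λ | data] = 64.4/11.2 = 5.750.

Posterior: Gamma(shape=64.4, rate=11.2); mean ≈ 5.750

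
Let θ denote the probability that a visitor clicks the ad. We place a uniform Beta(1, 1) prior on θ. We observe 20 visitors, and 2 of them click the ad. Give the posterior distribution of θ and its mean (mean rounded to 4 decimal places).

The binomial likelihood is conjugate to the Beta prior: with 2 successes and 18 failures, the posterior is Beta(1+2, 1+18) = Beta(3, 19).
E[θ | data] = 3/(3+19) = 0.1364.

Posterior: Beta(3, 19); mean ≈ 0.1364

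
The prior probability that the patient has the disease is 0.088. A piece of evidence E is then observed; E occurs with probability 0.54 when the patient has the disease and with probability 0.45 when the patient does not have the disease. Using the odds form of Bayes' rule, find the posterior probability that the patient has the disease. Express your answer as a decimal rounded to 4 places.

Posterior probability ≈ 0.1038

Prior odds = 0.088/(1−0.088) = 0.096491. In log-odds, ln(0.096491) = -2.3383.
Add log likelihood ratio: ln(1.2000) = 0.18232.
Posterior log-odds = -2.1560, so posterior odds = exp(-2.1560) = 0.11579. Converting, P(H|E) = 0.11579/1.1158 = 0.1038.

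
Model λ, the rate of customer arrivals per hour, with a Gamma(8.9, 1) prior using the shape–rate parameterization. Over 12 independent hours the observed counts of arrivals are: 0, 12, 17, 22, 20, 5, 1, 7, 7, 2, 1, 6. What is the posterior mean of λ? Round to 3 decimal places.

Total count ∑xᵢ = 100 over n = 12 hours.
Gamma is conjugate to the Poisson likelihood: posterior is Gamma(shape = 8.9+100 = 108.9, rate = 1+12 = 13).
Posterior mean = shape/rate = 108.9/13 = 8.377.

Posterior mean ≈ 8.377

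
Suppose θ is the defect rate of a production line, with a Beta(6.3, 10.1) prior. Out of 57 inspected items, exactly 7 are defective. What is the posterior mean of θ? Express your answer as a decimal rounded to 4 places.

Posterior mean ≈ 0.1812

Observing 7 successes and 50 failures updates Beta(6.3, 10.1) by adding the success and failure counts to the two shape parameters: α = 6.3+7 = 13.3, β = 10.1+50 = 60.1.
E[θ | data] = 13.3/(13.3+60.1) = 0.1812.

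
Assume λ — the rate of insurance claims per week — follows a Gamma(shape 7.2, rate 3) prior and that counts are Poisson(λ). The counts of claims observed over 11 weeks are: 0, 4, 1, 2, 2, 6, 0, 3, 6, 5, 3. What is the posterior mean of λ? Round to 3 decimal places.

Total count ∑xᵢ = 32 over n = 11 weeks.
Gamma is conjugate to the Poisson likelihood: posterior is Gamma(shape = 7.2+32 = 39.2, rate = 3+11 = 14).
Posterior mean = shape/rate = 39.2/14 = 2.800.

Posterior mean ≈ 2.800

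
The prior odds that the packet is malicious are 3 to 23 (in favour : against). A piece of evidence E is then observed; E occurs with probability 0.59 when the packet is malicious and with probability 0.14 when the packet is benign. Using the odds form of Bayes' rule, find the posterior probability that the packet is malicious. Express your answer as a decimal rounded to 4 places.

Prior odds = 3/23 = 0.13043. In log-odds, ln(0.13043) = -2.0369.
Add log likelihood ratio: ln(4.2143) = 1.4385.
Posterior log-odds = -0.59840, so posterior odds = exp(-0.59840) = 0.54969. Converting, P(H|E) = 0.54969/1.5497 = 0.3547.

Posterior probability ≈ 0.3547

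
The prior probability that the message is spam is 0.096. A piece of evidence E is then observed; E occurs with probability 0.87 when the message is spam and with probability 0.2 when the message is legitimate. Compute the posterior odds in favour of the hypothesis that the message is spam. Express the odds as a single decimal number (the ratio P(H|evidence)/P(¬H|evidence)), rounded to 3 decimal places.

Prior odds = 0.096/(1−0.096) = 0.10619. In log-odds, ln(0.10619) = -2.2425.
Add log likelihood ratio: ln(4.3500) = 1.4702.
Posterior log-odds = -0.77231, so posterior odds = exp(-0.77231) = 0.46195.

Posterior odds ≈ 0.462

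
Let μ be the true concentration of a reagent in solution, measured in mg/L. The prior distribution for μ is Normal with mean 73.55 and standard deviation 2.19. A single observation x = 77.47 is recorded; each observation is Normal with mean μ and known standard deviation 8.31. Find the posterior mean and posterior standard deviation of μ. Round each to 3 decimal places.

Prior precision 1/τ₀² = 1/2.19² = 0.208503; data precision n/σ² = 1/8.31² = 0.0144810.
Posterior precision = 0.208503 + 0.0144810 = 0.222984, giving posterior SD = 1/√0.222984 = 2.118.
Posterior mean = (0.208503·73.55 + 0.0144810·77.47) / 0.222984 = 73.805.

Posterior mean ≈ 73.805; posterior SD ≈ 2.118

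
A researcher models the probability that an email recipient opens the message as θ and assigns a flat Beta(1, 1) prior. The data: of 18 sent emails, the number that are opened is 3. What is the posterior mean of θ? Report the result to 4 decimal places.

Posterior mean ≈ 0.2000

The binomial likelihood is conjugate to the Beta prior: with 3 successes and 15 failures, the posterior is Beta(1+3, 1+15) = Beta(4, 16).
E[θ | data] = 4/(4+16) = 0.2000.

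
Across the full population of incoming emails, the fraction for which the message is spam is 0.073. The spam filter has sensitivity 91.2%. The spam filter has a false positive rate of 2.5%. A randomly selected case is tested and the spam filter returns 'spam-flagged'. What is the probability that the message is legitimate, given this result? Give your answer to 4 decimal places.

Let H be the event that the message is spam. P(H) = 0.073, so P(¬H) = 0.927. With E the 'spam-flagged' result, P(E|H) = 0.912 and P(E|¬H) = 0.025.
P(E) = 0.912·0.073 + 0.025·0.927 = 0.066576 + 0.023175 = 0.089751.
By Bayes' theorem, P(H|E) = 0.066576 / 0.089751 = 0.7418. Hence P(¬H|E) = 1 − 0.7418 = 0.2582.

P(¬H | E) ≈ 0.2582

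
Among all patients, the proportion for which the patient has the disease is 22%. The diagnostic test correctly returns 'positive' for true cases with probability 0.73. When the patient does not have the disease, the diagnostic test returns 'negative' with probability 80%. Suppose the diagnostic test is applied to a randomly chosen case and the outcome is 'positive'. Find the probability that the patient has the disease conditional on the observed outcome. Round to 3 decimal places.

Write H for 'the patient has the disease'. Prior odds H:¬H = 0.22/0.78 = 0.28205. For the 'positive' outcome, the likelihood ratio is 0.73/0.2 = 3.6500.
Posterior odds = 0.28205 × 3.6500 = 1.0295, so P(H|E) = 1.0295/(1+1.0295) = 0.507.

P(H | E) ≈ 0.507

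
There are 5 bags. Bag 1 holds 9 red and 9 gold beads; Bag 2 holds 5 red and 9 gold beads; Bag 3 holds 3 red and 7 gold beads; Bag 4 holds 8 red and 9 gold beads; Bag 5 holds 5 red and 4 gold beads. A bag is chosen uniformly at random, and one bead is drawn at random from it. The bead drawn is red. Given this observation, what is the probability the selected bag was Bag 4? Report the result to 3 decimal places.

Posterior probability ≈ 0.216

Tabulate prior·likelihood by source: [1] prior 0.2, lik 0.5, product 0.1000; [2] prior 0.2, lik 0.3571, product 0.07143; [3] prior 0.2, lik 0.3, product 0.06000; [4] prior 0.2, lik 0.4706, product 0.09412; [5] prior 0.2, lik 0.5556, product 0.1111.
Normalizing constant = 0.43666; the posterior for Bag 4 is its product over the sum, 0.09412/0.43666 = 0.216.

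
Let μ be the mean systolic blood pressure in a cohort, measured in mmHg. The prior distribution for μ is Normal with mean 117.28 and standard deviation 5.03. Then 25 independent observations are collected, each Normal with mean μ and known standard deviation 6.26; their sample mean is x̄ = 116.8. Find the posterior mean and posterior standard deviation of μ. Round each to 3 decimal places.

Prior precision 1/τ₀² = 1/5.03² = 0.0395243; data precision n/σ² = 25/6.26² = 0.637957.
Posterior precision = 0.0395243 + 0.637957 = 0.677481, giving posterior SD = 1/√0.677481 = 1.215.
Posterior mean = (0.0395243·117.28 + 0.637957·116.8) / 0.677481 = 116.828.

Posterior mean ≈ 116.828; posterior SD ≈ 1.215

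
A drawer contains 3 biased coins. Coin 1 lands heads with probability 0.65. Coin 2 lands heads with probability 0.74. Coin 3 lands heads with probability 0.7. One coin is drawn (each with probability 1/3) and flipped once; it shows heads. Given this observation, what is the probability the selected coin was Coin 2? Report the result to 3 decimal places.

Posterior probability ≈ 0.354

Tabulate prior·likelihood by source: [1] prior 0.333333, lik 0.65, product 0.2167; [2] prior 0.333333, lik 0.74, product 0.2467; [3] prior 0.333333, lik 0.7, product 0.2333.
Normalizing constant = 0.69667; the posterior for Coin 2 is its product over the sum, 0.2467/0.69667 = 0.354.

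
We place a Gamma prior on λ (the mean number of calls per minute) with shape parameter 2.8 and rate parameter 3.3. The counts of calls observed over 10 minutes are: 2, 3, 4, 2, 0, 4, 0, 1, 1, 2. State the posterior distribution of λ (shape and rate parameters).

Posterior: Gamma(shape=21.8, rate=13.3)

Total count ∑xᵢ = 19 over n = 10 minutes.
Gamma is conjugate to the Poisson likelihood: posterior is Gamma(shape = 2.8+19 = 21.8, rate = 3.3+10 = 13.3).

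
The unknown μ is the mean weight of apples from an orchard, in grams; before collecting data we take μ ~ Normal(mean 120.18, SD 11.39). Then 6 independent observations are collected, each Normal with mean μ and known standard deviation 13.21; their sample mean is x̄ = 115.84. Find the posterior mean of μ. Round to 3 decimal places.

Prior precision 1/τ₀² = 1/11.39² = 0.00770819; data precision n/σ² = 6/13.21² = 0.0343831.
Posterior precision = 0.00770819 + 0.0343831 = 0.0420913.
Posterior mean = (0.00770819·120.18 + 0.0343831·115.84) / 0.0420913 = 116.635.

Posterior mean ≈ 116.635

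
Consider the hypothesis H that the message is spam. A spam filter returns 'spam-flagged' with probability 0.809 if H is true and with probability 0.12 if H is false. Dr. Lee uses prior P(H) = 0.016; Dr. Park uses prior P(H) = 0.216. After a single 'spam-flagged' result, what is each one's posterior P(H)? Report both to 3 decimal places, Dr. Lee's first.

Dr. Lee: 0.099; Dr. Park: 0.650

The likelihood ratio for a 'spam-flagged' result is 0.809/0.12 = 6.7417.
Dr. Lee: prior odds 0.016/0.984 = 0.016260; posterior odds 0.10962; posterior probability 0.099.
Dr. Park: prior odds 0.216/0.784 = 0.27551; posterior odds 1.8574; posterior probability 0.650.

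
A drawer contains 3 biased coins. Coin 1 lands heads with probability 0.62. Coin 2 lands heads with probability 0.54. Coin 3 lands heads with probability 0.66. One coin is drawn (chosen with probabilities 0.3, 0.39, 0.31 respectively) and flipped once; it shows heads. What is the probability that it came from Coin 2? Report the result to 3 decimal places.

Posterior probability ≈ 0.350

Tabulate prior·likelihood by source: [1] prior 0.3, lik 0.62, product 0.1860; [2] prior 0.39, lik 0.54, product 0.2106; [3] prior 0.31, lik 0.66, product 0.2046.
Normalizing constant = 0.60120; the posterior for Coin 2 is its product over the sum, 0.2106/0.60120 = 0.350.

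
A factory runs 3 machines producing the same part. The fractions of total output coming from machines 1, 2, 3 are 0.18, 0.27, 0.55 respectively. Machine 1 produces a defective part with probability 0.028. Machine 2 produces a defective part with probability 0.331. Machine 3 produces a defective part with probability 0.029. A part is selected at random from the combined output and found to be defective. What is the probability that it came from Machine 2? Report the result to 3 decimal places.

Posterior probability ≈ 0.810

P(defective|M1) = 0.028; P(defective|M2) = 0.331; P(defective|M3) = 0.029.
Prior × likelihood for each source: 0.18·0.028=0.005040, 0.27·0.331=0.08937, 0.55·0.029=0.01595. Summing gives P(defective) = 0.11036.
P(Machine 2 | defective) = 0.08937 / 0.11036 = 0.810.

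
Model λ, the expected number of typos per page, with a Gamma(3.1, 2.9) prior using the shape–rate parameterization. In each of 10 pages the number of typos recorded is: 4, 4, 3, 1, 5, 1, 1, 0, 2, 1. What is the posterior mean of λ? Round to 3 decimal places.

Posterior mean ≈ 1.946

The Poisson likelihood adds the total count to the shape and the number of exposure periods to the rate. Here ∑xᵢ = 22 and n = 10, so shape 3.1→25.1 and rate 2.9→12.9.
E[λ | data] = 25.1/12.9 = 1.946.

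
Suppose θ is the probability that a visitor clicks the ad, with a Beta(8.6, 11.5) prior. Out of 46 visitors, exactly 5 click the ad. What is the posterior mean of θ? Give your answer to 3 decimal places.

Posterior mean ≈ 0.206

Observing 5 successes and 41 failures updates Beta(8.6, 11.5) by adding the success and failure counts to the two shape parameters: α = 8.6+5 = 13.6, β = 11.5+41 = 52.5.
Posterior mean = α/(α+β) = 13.6/66.1 = 0.206.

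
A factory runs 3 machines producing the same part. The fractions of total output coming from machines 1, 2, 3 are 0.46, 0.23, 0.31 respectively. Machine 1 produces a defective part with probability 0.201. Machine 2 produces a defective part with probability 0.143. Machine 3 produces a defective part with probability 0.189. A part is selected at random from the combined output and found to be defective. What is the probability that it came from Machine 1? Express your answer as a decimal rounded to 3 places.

Posterior probability ≈ 0.503

Tabulate prior·likelihood by source: [1] prior 0.46, lik 0.201, product 0.09246; [2] prior 0.23, lik 0.143, product 0.03289; [3] prior 0.31, lik 0.189, product 0.05859.
Normalizing constant = 0.18394; the posterior for Machine 1 is its product over the sum, 0.09246/0.18394 = 0.503.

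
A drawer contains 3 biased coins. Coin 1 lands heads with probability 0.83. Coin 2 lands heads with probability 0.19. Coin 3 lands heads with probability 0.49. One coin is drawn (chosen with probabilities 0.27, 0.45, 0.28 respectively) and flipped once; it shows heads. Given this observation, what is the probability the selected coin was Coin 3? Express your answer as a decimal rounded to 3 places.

Posterior probability ≈ 0.307

Tabulate prior·likelihood by source: [1] prior 0.27, lik 0.83, product 0.2241; [2] prior 0.45, lik 0.19, product 0.08550; [3] prior 0.28, lik 0.49, product 0.1372.
Normalizing constant = 0.44680; the posterior for Coin 3 is its product over the sum, 0.1372/0.44680 = 0.307.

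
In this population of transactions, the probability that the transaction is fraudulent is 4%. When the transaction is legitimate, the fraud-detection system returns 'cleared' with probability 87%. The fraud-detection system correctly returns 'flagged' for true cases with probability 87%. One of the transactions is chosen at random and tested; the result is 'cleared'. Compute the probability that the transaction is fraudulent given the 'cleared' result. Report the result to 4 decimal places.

Let H be the event that the transaction is fraudulent. P(H) = 0.04, so P(¬H) = 0.96. With E the 'cleared' result, P(E|H) = 0.13 and P(E|¬H) = 0.87.
P(E) = 0.13·0.04 + 0.87·0.96 = 0.0052000 + 0.83520 = 0.84040.
By Bayes' theorem, P(H|E) = 0.0052000 / 0.84040 = 0.0062.

P(H | E) ≈ 0.0062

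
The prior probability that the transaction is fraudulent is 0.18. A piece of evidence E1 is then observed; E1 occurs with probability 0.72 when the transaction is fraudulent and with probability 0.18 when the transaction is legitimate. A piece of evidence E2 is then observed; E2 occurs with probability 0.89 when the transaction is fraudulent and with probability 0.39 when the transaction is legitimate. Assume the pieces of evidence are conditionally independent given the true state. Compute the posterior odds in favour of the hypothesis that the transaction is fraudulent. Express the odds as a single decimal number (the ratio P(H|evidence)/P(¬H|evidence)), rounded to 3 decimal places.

Prior odds = 0.18/(1−0.18) = 0.21951. In log-odds, ln(0.21951) = -1.5163.
Add log likelihood ratios: ln(4.0000) + ln(2.2821) = 2.2114.
Posterior log-odds = 0.69502, so posterior odds = exp(0.69502) = 2.0038.

Posterior odds ≈ 2.004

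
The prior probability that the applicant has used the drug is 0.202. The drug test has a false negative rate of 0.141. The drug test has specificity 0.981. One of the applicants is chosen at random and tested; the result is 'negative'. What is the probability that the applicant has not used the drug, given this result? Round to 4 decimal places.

P(¬H | E) ≈ 0.9649

Write H for 'the applicant has used the drug'. Prior odds H:¬H = 0.202/0.798 = 0.25313. For the 'negative' outcome, the likelihood ratio is 0.141/0.981 = 0.14373.
Posterior odds = 0.25313 × 0.14373 = 0.036383, so P(H|E) = 0.036383/(1+0.036383) = 0.0351. Then P(¬H|E) = 1 − 0.0351 = 0.9649.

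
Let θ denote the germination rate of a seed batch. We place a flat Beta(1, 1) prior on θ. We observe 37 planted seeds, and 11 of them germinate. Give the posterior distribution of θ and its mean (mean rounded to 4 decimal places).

The binomial likelihood is conjugate to the Beta prior: with 11 successes and 26 failures, the posterior is Beta(1+11, 1+26) = Beta(12, 27).
E[θ | data] = 12/(12+27) = 0.3077.

Posterior: Beta(12, 27); mean ≈ 0.3077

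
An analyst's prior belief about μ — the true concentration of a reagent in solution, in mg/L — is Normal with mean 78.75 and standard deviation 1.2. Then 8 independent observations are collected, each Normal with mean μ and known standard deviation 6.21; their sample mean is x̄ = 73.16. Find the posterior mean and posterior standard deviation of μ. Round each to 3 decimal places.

With known σ, the Normal prior is conjugate. Weight on the data is w = (n/σ²)/(n/σ² + 1/τ₀²) = 0.207447/(0.207447+0.694444) = 0.23001.
Posterior mean = w·x̄ + (1−w)·μ₀ = 0.23001·73.16 + 0.76999·78.75 = 77.464. Posterior variance = 1/(0.207447+0.694444) = 1.10878, so SD = 1.053.

Posterior mean ≈ 77.464; posterior SD ≈ 1.053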